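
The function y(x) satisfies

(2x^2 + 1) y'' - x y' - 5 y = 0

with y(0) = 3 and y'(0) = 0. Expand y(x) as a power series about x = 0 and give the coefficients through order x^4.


Ansatz: y(x) = sum_{n>=0} a_n x^n, so y'(x) = sum_{n>=1} n a_n x^(n-1) and y''(x) = sum_{n>=2} n(n-1) a_n x^(n-2).
Substitute into P(x) y'' + Q(x) y' + R(x) y = 0 with P(x) = 2x^2 + 1, Q(x) = -x, R(x) = -5, and match powers of x.
Initial conditions: a_0 = 3, a_1 = 0.
Setting the coefficient of each power of x to zero and solving order by order (substituting the coefficients already found):
  x^0: 2 a_2 - 5 a_0 = 0  ->  2 a_2 = 5 a_0 = 15  ->  a_2 = 15/2
  x^1: 6 a_3 - 6 a_1 = 0  ->  6 a_3 = 6 a_1 = 0  ->  a_3 = 0
  x^2: 12 a_4 - 3 a_2 = 0  ->  12 a_4 = 3 a_2 = 45/2  ->  a_4 = 15/8
Truncated series: y(x) = 3 + (15/2) x^2 + (15/8) x^4 + O(x^5).

a_0 = 3; a_1 = 0; a_2 = 15/2; a_3 = 0; a_4 = 15/8


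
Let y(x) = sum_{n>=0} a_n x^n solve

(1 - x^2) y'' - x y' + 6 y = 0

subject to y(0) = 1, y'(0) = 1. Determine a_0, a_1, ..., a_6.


Ansatz: y(x) = sum_{n>=0} a_n x^n, so y'(x) = sum_{n>=1} n a_n x^(n-1) and y''(x) = sum_{n>=2} n(n-1) a_n x^(n-2).
Substitute into P(x) y'' + Q(x) y' + R(x) y = 0 with P(x) = 1 - x^2, Q(x) = -x, R(x) = 6, and match powers of x.
Initial conditions: a_0 = 1, a_1 = 1.
Setting the coefficient of each power of x to zero and solving order by order (substituting the coefficients already found):
  x^0: 2 a_2 + 6 a_0 = 0  ->  2 a_2 = -6 a_0 = -6  ->  a_2 = -3
  x^1: 6 a_3 + 5 a_1 = 0  ->  6 a_3 = -5 a_1 = -5  ->  a_3 = -5/6
  x^2: 12 a_4 + 2 a_2 = 0  ->  12 a_4 = -2 a_2 = 6  ->  a_4 = 1/2
  x^3: 20 a_5 - 3 a_3 = 0  ->  20 a_5 = 3 a_3 = -5/2  ->  a_5 = -1/8
  x^4: 30 a_6 - 10 a_4 = 0  ->  30 a_6 = 10 a_4 = 5  ->  a_6 = 1/6
Truncated series: y(x) = 1 + x - 3 x^2 - (5/6) x^3 + (1/2) x^4 - (1/8) x^5 + (1/6) x^6 + O(x^7).

a_0 = 1; a_1 = 1; a_2 = -3; a_3 = -5/6; a_4 = 1/2; a_5 = -1/8; a_6 = 1/6


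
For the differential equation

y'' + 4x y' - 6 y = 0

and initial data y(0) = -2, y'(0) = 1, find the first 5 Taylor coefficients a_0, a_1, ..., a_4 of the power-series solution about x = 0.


Ansatz: y(x) = sum_{n>=0} a_n x^n, so y'(x) = sum_{n>=1} n a_n x^(n-1) and y''(x) = sum_{n>=2} n(n-1) a_n x^(n-2).
Substitute into P(x) y'' + Q(x) y' + R(x) y = 0 with P(x) = 1, Q(x) = 4x, R(x) = -6, and match powers of x.
Initial conditions: a_0 = -2, a_1 = 1.
Setting the coefficient of each power of x to zero and solving order by order (substituting the coefficients already found):
  x^0: 2 a_2 - 6 a_0 = 0  ->  2 a_2 = 6 a_0 = -12  ->  a_2 = -6
  x^1: 6 a_3 - 2 a_1 = 0  ->  6 a_3 = 2 a_1 = 2  ->  a_3 = 1/3
  x^2: 12 a_4 + 2 a_2 = 0  ->  12 a_4 = -2 a_2 = 12  ->  a_4 = 1
Truncated series: y(x) = -2 + x - 6 x^2 + (1/3) x^3 + x^4 + O(x^5).

a_0 = -2; a_1 = 1; a_2 = -6; a_3 = 1/3; a_4 = 1


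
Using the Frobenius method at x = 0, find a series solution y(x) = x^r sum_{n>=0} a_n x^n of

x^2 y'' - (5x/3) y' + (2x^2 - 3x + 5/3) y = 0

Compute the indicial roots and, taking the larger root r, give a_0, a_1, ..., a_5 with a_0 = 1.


Write in Frobenius form y'' + (p(x)/x) y' + (q(x)/x^2) y = 0:
  p(x) = -5/3,  q(x) = 2x^2 - 3x + 5/3.
Indicial equation: r(r-1) + (-5/3) r + (5/3) = 0 -> roots r_1 = 5/3, r_2 = 1.
Take r = r_1 = 5/3. Let y(x) = x^r sum_{n>=0} a_n x^n with a_0 = 1.
Substitute y = x^r sum a_n x^n and match x^{r+n}. The recurrence is
  D(n) a_n - 3 a_{n-1} + 2 a_{n-2} = 0,  where D(n) = (r+n)(r+n-1) + (-5/3)(r+n) + (5/3).
  a_n = [3 a_{n-1} - 2 a_{n-2}] / D(n).
Since the indicial polynomial factors as (r - r_1)(r - r_2), D(n) = (r_1 + n - r_1)(r_1 + n - r_2) = n(n + 2/3).
Evaluating step by step (a_0 = 1):
  n = 1: D(1) = 1(1 + 2/3) = 5/3; numerator = 3(1) = 3; a_1 = (3)/(5/3) = 9/5
  n = 2: D(2) = 2(2 + 2/3) = 16/3; numerator = 3(9/5) - 2(1) = 17/5; a_2 = (17/5)/(16/3) = 51/80
  n = 3: D(3) = 3(3 + 2/3) = 11; numerator = 3(51/80) - 2(9/5) = -27/16; a_3 = (-27/16)/(11) = -27/176
  n = 4: D(4) = 4(4 + 2/3) = 56/3; numerator = 3(-27/176) - 2(51/80) = -1527/880; a_4 = (-1527/880)/(56/3) = -4581/49280
  n = 5: D(5) = 5(5 + 2/3) = 85/3; numerator = 3(-4581/49280) - 2(-27/176) = 1377/49280; a_5 = (1377/49280)/(85/3) = 243/246400

r = 5/3; a_0 = 1; a_1 = 9/5; a_2 = 51/80; a_3 = -27/176; a_4 = -4581/49280; a_5 = 243/246400


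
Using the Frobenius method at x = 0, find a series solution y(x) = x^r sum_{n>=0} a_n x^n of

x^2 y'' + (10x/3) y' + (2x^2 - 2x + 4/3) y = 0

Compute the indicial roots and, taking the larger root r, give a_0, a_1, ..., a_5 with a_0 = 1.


Write in Frobenius form y'' + (p(x)/x) y' + (q(x)/x^2) y = 0:
  p(x) = 10/3,  q(x) = 2x^2 - 2x + 4/3.
Indicial equation: r(r-1) + (10/3) r + (4/3) = 0 -> roots r_1 = -1, r_2 = -4/3.
Take r = r_1 = -1. Let y(x) = x^r sum_{n>=0} a_n x^n with a_0 = 1.
Substitute y = x^r sum a_n x^n and match x^{r+n}. The recurrence is
  D(n) a_n - 2 a_{n-1} + 2 a_{n-2} = 0,  where D(n) = (r+n)(r+n-1) + (10/3)(r+n) + (4/3).
  a_n = [2 a_{n-1} - 2 a_{n-2}] / D(n).
Since the indicial polynomial factors as (r - r_1)(r - r_2), D(n) = (r_1 + n - r_1)(r_1 + n - r_2) = n(n + 1/3).
Evaluating step by step (a_0 = 1):
  n = 1: D(1) = 1(1 + 1/3) = 4/3; numerator = 2(1) = 2; a_1 = (2)/(4/3) = 3/2
  n = 2: D(2) = 2(2 + 1/3) = 14/3; numerator = 2(3/2) - 2(1) = 1; a_2 = (1)/(14/3) = 3/14
  n = 3: D(3) = 3(3 + 1/3) = 10; numerator = 2(3/14) - 2(3/2) = -18/7; a_3 = (-18/7)/(10) = -9/35
  n = 4: D(4) = 4(4 + 1/3) = 52/3; numerator = 2(-9/35) - 2(3/14) = -33/35; a_4 = (-33/35)/(52/3) = -99/1820
  n = 5: D(5) = 5(5 + 1/3) = 80/3; numerator = 2(-99/1820) - 2(-9/35) = 369/910; a_5 = (369/910)/(80/3) = 1107/72800

r = -1; a_0 = 1; a_1 = 3/2; a_2 = 3/14; a_3 = -9/35; a_4 = -99/1820; a_5 = 1107/72800


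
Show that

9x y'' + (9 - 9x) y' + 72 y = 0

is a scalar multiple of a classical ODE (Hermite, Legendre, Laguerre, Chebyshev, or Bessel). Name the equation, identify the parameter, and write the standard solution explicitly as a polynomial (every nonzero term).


All three coefficients share the factor 9; dividing through by 9 gives  x y'' + (1 - x) y' + 8 y = 0.
This matches the Laguerre equation x y'' + (1 - x) y' + n y = 0 with n = 8; the polynomial solution is L_8(x).
With y = sum_k a_k x^k, matching x^k gives (k+1)k a_{k+1} + (k+1) a_{k+1} - k a_k + n a_k = 0, i.e. (k+1)^2 a_{k+1} = (k - n) a_k = (k - 8) a_k. The right side vanishes at k = 8, so the series terminates at degree 8.
Standard normalization L_n(0) = 1 gives a_0 = 1. Work upward with a_{k+1} = (k - 8) a_k / (k+1)^2:
  a_1 = (0 - 8)(1) / 1^2 = -8/1 = -8
  a_2 = (1 - 8)(-8) / 2^2 = 56/4 = 14
  a_3 = (2 - 8)(14) / 3^2 = -84/9 = -28/3
  a_4 = (3 - 8)(-28/3) / 4^2 = (140/3)/16 = 35/12
  a_5 = (4 - 8)(35/12) / 5^2 = (-35/3)/25 = -7/15
  a_6 = (5 - 8)(-7/15) / 6^2 = (7/5)/36 = 7/180
  a_7 = (6 - 8)(7/180) / 7^2 = (-7/90)/49 = -1/630
  a_8 = (7 - 8)(-1/630) / 8^2 = (1/630)/64 = 1/40320
Hence L_8(x) = x^8/40320 - x^7/630 + 7 x^6/180 - 7 x^5/15 + 35 x^4/12 - 28 x^3/3 + 14 x^2 - 8 x + 1.

L_8(x); series = x^8/40320 - x^7/630 + 7 x^6/180 - 7 x^5/15 + 35 x^4/12 - 28 x^3/3 + 14 x^2 - 8 x + 1


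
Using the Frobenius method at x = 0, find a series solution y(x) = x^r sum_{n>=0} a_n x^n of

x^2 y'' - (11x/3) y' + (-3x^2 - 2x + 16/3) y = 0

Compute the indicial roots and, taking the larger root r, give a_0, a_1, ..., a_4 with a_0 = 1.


Write in Frobenius form y'' + (p(x)/x) y' + (q(x)/x^2) y = 0:
  p(x) = -11/3,  q(x) = -3x^2 - 2x + 16/3.
Indicial equation: r(r-1) + (-11/3) r + (16/3) = 0 -> roots r_1 = 8/3, r_2 = 2.
Take r = r_1 = 8/3. Let y(x) = x^r sum_{n>=0} a_n x^n with a_0 = 1.
Substitute y = x^r sum a_n x^n and match x^{r+n}. The recurrence is
  D(n) a_n - 2 a_{n-1} - 3 a_{n-2} = 0,  where D(n) = (r+n)(r+n-1) + (-11/3)(r+n) + (16/3).
  a_n = [2 a_{n-1} + 3 a_{n-2}] / D(n).
Since the indicial polynomial factors as (r - r_1)(r - r_2), D(n) = (r_1 + n - r_1)(r_1 + n - r_2) = n(n + 2/3).
Evaluating step by step (a_0 = 1):
  n = 1: D(1) = 1(1 + 2/3) = 5/3; numerator = 2(1) = 2; a_1 = (2)/(5/3) = 6/5
  n = 2: D(2) = 2(2 + 2/3) = 16/3; numerator = 2(6/5) + 3(1) = 27/5; a_2 = (27/5)/(16/3) = 81/80
  n = 3: D(3) = 3(3 + 2/3) = 11; numerator = 2(81/80) + 3(6/5) = 45/8; a_3 = (45/8)/(11) = 45/88
  n = 4: D(4) = 4(4 + 2/3) = 56/3; numerator = 2(45/88) + 3(81/80) = 3573/880; a_4 = (3573/880)/(56/3) = 10719/49280

r = 8/3; a_0 = 1; a_1 = 6/5; a_2 = 81/80; a_3 = 45/88; a_4 = 10719/49280


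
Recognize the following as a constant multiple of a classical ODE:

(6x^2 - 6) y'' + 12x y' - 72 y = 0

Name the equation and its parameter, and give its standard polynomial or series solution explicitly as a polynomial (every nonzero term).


All three coefficients share the factor -6; dividing through by -6 gives  (1 - x^2) y'' - 2x y' + 12 y = 0.
This matches the Legendre equation (1 - x^2) y'' - 2x y' + n(n+1) y = 0 (note the -2x y' term) with n(n+1) = 12, so n = 3; the polynomial solution is P_3(x).
With y = sum_k a_k x^k, matching x^k gives (k+2)(k+1) a_{k+2} = [k(k+1) - n(n+1)] a_k = (k - 3)(k + 4) a_k. The right side vanishes at k = 3, so the series with the parity of 3 terminates at degree 3.
Standard normalization (P_n(1) = 1): leading coefficient (2n)!/(2^n (n!)^2) = 720/(8*36) = 5/2, so a_3 = 5/2. Work downward with a_k = (k+1)(k+2) a_{k+2} / ((k - 3)(k + 4)):
  a_1 = (2)(3)(5/2) / ((1 - 3)(1 + 4)) = 15/(-10) = -3/2
Hence P_3(x) = 5 x^3/2 - 3 x/2.

P_3(x); series = 5 x^3/2 - 3 x/2


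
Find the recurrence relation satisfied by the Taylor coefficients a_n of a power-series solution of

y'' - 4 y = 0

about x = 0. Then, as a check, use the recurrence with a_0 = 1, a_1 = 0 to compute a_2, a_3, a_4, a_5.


Substitute y = sum_n a_n x^n into y'' + (const) y = 0.
y''(x) = sum_{n>=0} (n+2)(n+1) a_{n+2} x^n.
The ODE becomes sum_n [(n+2)(n+1) a_{n+2} - 4 a_n] x^n = 0.
Setting each coefficient to zero gives the recurrence:
  (n+2)(n+1) a_{n+2} - 4 a_n = 0,
  a_{n+2} = 4 / ((n+1)(n+2)) a_n.

Check with a_0 = 1, a_1 = 0 (apply the recurrence for n = 0, 1, 2, 3): a_0 = 1, a_1 = 0, a_2 = 2, a_3 = 0, a_4 = 2/3, a_5 = 0.

a_{n+2} = 4/((n+1)(n+2)) * a_n; check: a_0 = 1, a_1 = 0, a_2 = 2, a_3 = 0, a_4 = 2/3, a_5 = 0


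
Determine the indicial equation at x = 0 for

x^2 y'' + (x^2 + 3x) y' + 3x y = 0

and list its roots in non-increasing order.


Divide by x^2 to reach normal form y'' + P_1(x) y' + P_2(x) y = 0 with P_1(x) = 1 + 3/x and P_2(x) = 3/x.
x = 0 is a singular point because the y'-coefficient 1 + 3/x has a pole at x = 0 and the y-coefficient 3/x has a pole at x = 0.
It is a regular singular point because x P_1(x) = p(x) = x + 3 and x^2 P_2(x) = q(x) = 3x are polynomials, hence analytic at x = 0.
p(0) = 3,  q(0) = 0.
Indicial equation: r(r-1) + p(0) r + q(0) = 0, i.e. r^2 + (p(0) - 1) r + q(0) = 0, i.e. r^2 + 2 r = 0.
Discriminant: (2)^2 - 4(0) = 4, so r = (-2 ± 2)/2.
Solving: r_1 = 0, r_2 = -2.

indicial: r^2 + 2 r = 0; roots r_1 = 0, r_2 = -2


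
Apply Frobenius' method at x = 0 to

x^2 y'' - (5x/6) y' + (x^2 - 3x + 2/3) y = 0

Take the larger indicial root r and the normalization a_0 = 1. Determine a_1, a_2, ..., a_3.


Write in Frobenius form y'' + (p(x)/x) y' + (q(x)/x^2) y = 0:
  p(x) = -5/6,  q(x) = x^2 - 3x + 2/3.
Indicial equation: r(r-1) + (-5/6) r + (2/3) = 0 -> roots r_1 = 4/3, r_2 = 1/2.
Take r = r_1 = 4/3. Let y(x) = x^r sum_{n>=0} a_n x^n with a_0 = 1.
Substitute y = x^r sum a_n x^n and match x^{r+n}. The recurrence is
  D(n) a_n - 3 a_{n-1} + 1 a_{n-2} = 0,  where D(n) = (r+n)(r+n-1) + (-5/6)(r+n) + (2/3).
  a_n = [3 a_{n-1} - 1 a_{n-2}] / D(n).
Since the indicial polynomial factors as (r - r_1)(r - r_2), D(n) = (r_1 + n - r_1)(r_1 + n - r_2) = n(n + 5/6).
Evaluating step by step (a_0 = 1):
  n = 1: D(1) = 1(1 + 5/6) = 11/6; numerator = 3(1) = 3; a_1 = (3)/(11/6) = 18/11
  n = 2: D(2) = 2(2 + 5/6) = 17/3; numerator = 3(18/11) - 1(1) = 43/11; a_2 = (43/11)/(17/3) = 129/187
  n = 3: D(3) = 3(3 + 5/6) = 23/2; numerator = 3(129/187) - 1(18/11) = 81/187; a_3 = (81/187)/(23/2) = 162/4301

r = 4/3; a_0 = 1; a_1 = 18/11; a_2 = 129/187; a_3 = 162/4301


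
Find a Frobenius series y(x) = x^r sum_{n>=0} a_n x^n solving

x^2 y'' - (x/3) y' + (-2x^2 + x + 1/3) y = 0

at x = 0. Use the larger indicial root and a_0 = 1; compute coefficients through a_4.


Write in Frobenius form y'' + (p(x)/x) y' + (q(x)/x^2) y = 0:
  p(x) = -1/3,  q(x) = -2x^2 + x + 1/3.
Indicial equation: r(r-1) + (-1/3) r + (1/3) = 0 -> roots r_1 = 1, r_2 = 1/3.
Take r = r_1 = 1. Let y(x) = x^r sum_{n>=0} a_n x^n with a_0 = 1.
Substitute y = x^r sum a_n x^n and match x^{r+n}. The recurrence is
  D(n) a_n + 1 a_{n-1} - 2 a_{n-2} = 0,  where D(n) = (r+n)(r+n-1) + (-1/3)(r+n) + (1/3).
  a_n = [-1 a_{n-1} + 2 a_{n-2}] / D(n).
Since the indicial polynomial factors as (r - r_1)(r - r_2), D(n) = (r_1 + n - r_1)(r_1 + n - r_2) = n(n + 2/3).
Evaluating step by step (a_0 = 1):
  n = 1: D(1) = 1(1 + 2/3) = 5/3; numerator = -1(1) = -1; a_1 = (-1)/(5/3) = -3/5
  n = 2: D(2) = 2(2 + 2/3) = 16/3; numerator = -1(-3/5) + 2(1) = 13/5; a_2 = (13/5)/(16/3) = 39/80
  n = 3: D(3) = 3(3 + 2/3) = 11; numerator = -1(39/80) + 2(-3/5) = -27/16; a_3 = (-27/16)/(11) = -27/176
  n = 4: D(4) = 4(4 + 2/3) = 56/3; numerator = -1(-27/176) + 2(39/80) = 993/880; a_4 = (993/880)/(56/3) = 2979/49280

r = 1; a_0 = 1; a_1 = -3/5; a_2 = 39/80; a_3 = -27/176; a_4 = 2979/49280


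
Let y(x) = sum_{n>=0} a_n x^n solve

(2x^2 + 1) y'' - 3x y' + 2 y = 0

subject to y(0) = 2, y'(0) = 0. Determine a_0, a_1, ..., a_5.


Ansatz: y(x) = sum_{n>=0} a_n x^n, so y'(x) = sum_{n>=1} n a_n x^(n-1) and y''(x) = sum_{n>=2} n(n-1) a_n x^(n-2).
Substitute into P(x) y'' + Q(x) y' + R(x) y = 0 with P(x) = 2x^2 + 1, Q(x) = -3x, R(x) = 2, and match powers of x.
Initial conditions: a_0 = 2, a_1 = 0.
Setting the coefficient of each power of x to zero and solving order by order (substituting the coefficients already found):
  x^0: 2 a_2 + 2 a_0 = 0  ->  2 a_2 = -2 a_0 = -4  ->  a_2 = -2
  x^1: 6 a_3 - a_1 = 0  ->  6 a_3 = a_1 = 0  ->  a_3 = 0
  x^2: 12 a_4 = 0  ->  a_4 = 0
  x^3: 20 a_5 + 5 a_3 = 0  ->  20 a_5 = -5 a_3 = 0  ->  a_5 = 0
Truncated series: y(x) = 2 - 2 x^2 + O(x^6).

a_0 = 2; a_1 = 0; a_2 = -2; a_3 = 0; a_4 = 0; a_5 = 0


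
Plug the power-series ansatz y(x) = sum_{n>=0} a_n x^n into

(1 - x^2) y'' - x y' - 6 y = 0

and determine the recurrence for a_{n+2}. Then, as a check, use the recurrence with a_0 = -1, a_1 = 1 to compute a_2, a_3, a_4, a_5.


Substitute y = sum_n a_n x^n.
(1 - 1 x^2) y'' contributes (n+2)(n+1) a_{n+2} - n(n-1) a_n at x^n.
-x y'(x) contributes -n a_n at x^n.
-6 y(x) contributes -6 a_n at x^n.
Matching x^n: (n+2)(n+1) a_{n+2} + (-n(n-1) - n - 6) a_n = 0.
Thus a_{n+2} = (n(n-1) + n + 6) / ((n+1)(n+2)) * a_n.

Check with a_0 = -1, a_1 = 1 (apply the recurrence for n = 0, 1, 2, 3): a_0 = -1, a_1 = 1, a_2 = -3, a_3 = 7/6, a_4 = -5/2, a_5 = 7/8.

a_(n+2) = (n(n-1) + n + 6) / ((n+1)(n+2)) * a_n; check: a_0 = -1, a_1 = 1, a_2 = -3, a_3 = 7/6, a_4 = -5/2, a_5 = 7/8


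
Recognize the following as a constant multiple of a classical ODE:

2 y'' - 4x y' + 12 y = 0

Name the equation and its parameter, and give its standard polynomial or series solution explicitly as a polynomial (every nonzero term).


All three coefficients share the factor 2; dividing through by 2 gives  y'' - 2x y' + 6 y = 0.
This matches the Hermite equation y'' - 2x y' + 2n y = 0 with 2n = 6, so n = 3; the polynomial solution is H_3(x).
With y = sum_k a_k x^k, matching x^k gives (k+2)(k+1) a_{k+2} = 2(k - n) a_k = 2(k - 3) a_k. The right side vanishes at k = 3, so the series with the parity of 3 terminates at degree 3.
Standard normalization: leading coefficient of H_n is 2^n, so a_3 = 2^3 = 8. Work downward with a_k = (k+1)(k+2) a_{k+2} / (2(k - n)):
  a_1 = (2)(3)(8) / (2(1 - 3)) = 48/(-4) = -12
Hence H_3(x) = 8 x^3 - 12 x.

H_3(x); series = 8 x^3 - 12 x


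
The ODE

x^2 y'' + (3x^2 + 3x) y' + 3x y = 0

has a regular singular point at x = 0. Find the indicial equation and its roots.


Divide by x^2 to reach normal form y'' + P_1(x) y' + P_2(x) y = 0 with P_1(x) = 3 + 3/x and P_2(x) = 3/x.
x = 0 is a singular point because the y'-coefficient 3 + 3/x has a pole at x = 0 and the y-coefficient 3/x has a pole at x = 0.
It is a regular singular point because x P_1(x) = p(x) = 3x + 3 and x^2 P_2(x) = q(x) = 3x are polynomials, hence analytic at x = 0.
p(0) = 3,  q(0) = 0.
Indicial equation: r(r-1) + p(0) r + q(0) = 0, i.e. r^2 + (p(0) - 1) r + q(0) = 0, i.e. r^2 + 2 r = 0.
Discriminant: (2)^2 - 4(0) = 4, so r = (-2 ± 2)/2.
Solving: r_1 = 0, r_2 = -2.

indicial: r^2 + 2 r = 0; roots r_1 = 0, r_2 = -2


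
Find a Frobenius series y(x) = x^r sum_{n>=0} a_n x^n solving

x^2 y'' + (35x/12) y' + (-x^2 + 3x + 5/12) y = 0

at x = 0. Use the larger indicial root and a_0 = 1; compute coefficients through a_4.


Write in Frobenius form y'' + (p(x)/x) y' + (q(x)/x^2) y = 0:
  p(x) = 35/12,  q(x) = -x^2 + 3x + 5/12.
Indicial equation: r(r-1) + (35/12) r + (5/12) = 0 -> roots r_1 = -1/4, r_2 = -5/3.
Take r = r_1 = -1/4. Let y(x) = x^r sum_{n>=0} a_n x^n with a_0 = 1.
Substitute y = x^r sum a_n x^n and match x^{r+n}. The recurrence is
  D(n) a_n + 3 a_{n-1} - 1 a_{n-2} = 0,  where D(n) = (r+n)(r+n-1) + (35/12)(r+n) + (5/12).
  a_n = [-3 a_{n-1} + 1 a_{n-2}] / D(n).
Since the indicial polynomial factors as (r - r_1)(r - r_2), D(n) = (r_1 + n - r_1)(r_1 + n - r_2) = n(n + 17/12).
Evaluating step by step (a_0 = 1):
  n = 1: D(1) = 1(1 + 17/12) = 29/12; numerator = -3(1) = -3; a_1 = (-3)/(29/12) = -36/29
  n = 2: D(2) = 2(2 + 17/12) = 41/6; numerator = -3(-36/29) + 1(1) = 137/29; a_2 = (137/29)/(41/6) = 822/1189
  n = 3: D(3) = 3(3 + 17/12) = 53/4; numerator = -3(822/1189) + 1(-36/29) = -3942/1189; a_3 = (-3942/1189)/(53/4) = -15768/63017
  n = 4: D(4) = 4(4 + 17/12) = 65/3; numerator = -3(-15768/63017) + 1(822/1189) = 90870/63017; a_4 = (90870/63017)/(65/3) = 4194/63017

r = -1/4; a_0 = 1; a_1 = -36/29; a_2 = 822/1189; a_3 = -15768/63017; a_4 = 4194/63017


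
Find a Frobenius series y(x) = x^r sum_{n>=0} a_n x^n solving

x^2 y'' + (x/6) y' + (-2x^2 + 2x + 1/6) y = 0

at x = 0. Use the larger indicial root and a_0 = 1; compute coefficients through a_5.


Write in Frobenius form y'' + (p(x)/x) y' + (q(x)/x^2) y = 0:
  p(x) = 1/6,  q(x) = -2x^2 + 2x + 1/6.
Indicial equation: r(r-1) + (1/6) r + (1/6) = 0 -> roots r_1 = 1/2, r_2 = 1/3.
Take r = r_1 = 1/2. Let y(x) = x^r sum_{n>=0} a_n x^n with a_0 = 1.
Substitute y = x^r sum a_n x^n and match x^{r+n}. The recurrence is
  D(n) a_n + 2 a_{n-1} - 2 a_{n-2} = 0,  where D(n) = (r+n)(r+n-1) + (1/6)(r+n) + (1/6).
  a_n = [-2 a_{n-1} + 2 a_{n-2}] / D(n).
Since the indicial polynomial factors as (r - r_1)(r - r_2), D(n) = (r_1 + n - r_1)(r_1 + n - r_2) = n(n + 1/6).
Evaluating step by step (a_0 = 1):
  n = 1: D(1) = 1(1 + 1/6) = 7/6; numerator = -2(1) = -2; a_1 = (-2)/(7/6) = -12/7
  n = 2: D(2) = 2(2 + 1/6) = 13/3; numerator = -2(-12/7) + 2(1) = 38/7; a_2 = (38/7)/(13/3) = 114/91
  n = 3: D(3) = 3(3 + 1/6) = 19/2; numerator = -2(114/91) + 2(-12/7) = -540/91; a_3 = (-540/91)/(19/2) = -1080/1729
  n = 4: D(4) = 4(4 + 1/6) = 50/3; numerator = -2(-1080/1729) + 2(114/91) = 6492/1729; a_4 = (6492/1729)/(50/3) = 9738/43225
  n = 5: D(5) = 5(5 + 1/6) = 155/6; numerator = -2(9738/43225) + 2(-1080/1729) = -5652/3325; a_5 = (-5652/3325)/(155/6) = -33912/515375

r = 1/2; a_0 = 1; a_1 = -12/7; a_2 = 114/91; a_3 = -1080/1729; a_4 = 9738/43225; a_5 = -33912/515375


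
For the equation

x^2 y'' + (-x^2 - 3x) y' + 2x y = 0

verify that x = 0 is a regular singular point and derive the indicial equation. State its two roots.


Divide by x^2 to reach normal form y'' + P_1(x) y' + P_2(x) y = 0 with P_1(x) = -1 - 3/x and P_2(x) = 2/x.
x = 0 is a singular point because the y'-coefficient -1 - 3/x has a pole at x = 0 and the y-coefficient 2/x has a pole at x = 0.
It is a regular singular point because x P_1(x) = p(x) = -x - 3 and x^2 P_2(x) = q(x) = 2x are polynomials, hence analytic at x = 0.
p(0) = -3,  q(0) = 0.
Indicial equation: r(r-1) + p(0) r + q(0) = 0, i.e. r^2 + (p(0) - 1) r + q(0) = 0, i.e. r^2 - 4 r = 0.
Discriminant: (-4)^2 - 4(0) = 16, so r = (4 ± 4)/2.
Solving: r_1 = 4, r_2 = 0.

indicial: r^2 - 4 r = 0; roots r_1 = 4, r_2 = 0


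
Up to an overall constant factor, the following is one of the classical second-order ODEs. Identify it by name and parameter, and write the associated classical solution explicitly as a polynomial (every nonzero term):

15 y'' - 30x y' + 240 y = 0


All three coefficients share the factor 15; dividing through by 15 gives  y'' - 2x y' + 16 y = 0.
This matches the Hermite equation y'' - 2x y' + 2n y = 0 with 2n = 16, so n = 8; the polynomial solution is H_8(x).
With y = sum_k a_k x^k, matching x^k gives (k+2)(k+1) a_{k+2} = 2(k - n) a_k = 2(k - 8) a_k. The right side vanishes at k = 8, so the series with the parity of 8 terminates at degree 8.
Standard normalization: leading coefficient of H_n is 2^n, so a_8 = 2^8 = 256. Work downward with a_k = (k+1)(k+2) a_{k+2} / (2(k - n)):
  a_6 = (7)(8)(256) / (2(6 - 8)) = 14336/(-4) = -3584
  a_4 = (5)(6)(-3584) / (2(4 - 8)) = -107520/(-8) = 13440
  a_2 = (3)(4)(13440) / (2(2 - 8)) = 161280/(-12) = -13440
  a_0 = (1)(2)(-13440) / (2(0 - 8)) = -26880/(-16) = 1680
Hence H_8(x) = 256 x^8 - 3584 x^6 + 13440 x^4 - 13440 x^2 + 1680.

H_8(x); series = 256 x^8 - 3584 x^6 + 13440 x^4 - 13440 x^2 + 1680


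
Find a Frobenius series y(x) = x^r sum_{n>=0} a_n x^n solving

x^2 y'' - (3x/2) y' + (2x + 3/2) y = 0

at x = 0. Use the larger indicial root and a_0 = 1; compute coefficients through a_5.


Write in Frobenius form y'' + (p(x)/x) y' + (q(x)/x^2) y = 0:
  p(x) = -3/2,  q(x) = 2x + 3/2.
Indicial equation: r(r-1) + (-3/2) r + (3/2) = 0 -> roots r_1 = 3/2, r_2 = 1.
Take r = r_1 = 3/2. Let y(x) = x^r sum_{n>=0} a_n x^n with a_0 = 1.
Substitute y = x^r sum a_n x^n and match x^{r+n}. The recurrence is
  D(n) a_n + 2 a_{n-1} = 0,  where D(n) = (r+n)(r+n-1) + (-3/2)(r+n) + (3/2).
  a_n = -2 / D(n) * a_{n-1}.
Since the indicial polynomial factors as (r - r_1)(r - r_2), D(n) = (r_1 + n - r_1)(r_1 + n - r_2) = n(n + 1/2).
Evaluating step by step (a_0 = 1):
  n = 1: D(1) = 1(1 + 1/2) = 3/2; numerator = -2(1) = -2; a_1 = (-2)/(3/2) = -4/3
  n = 2: D(2) = 2(2 + 1/2) = 5; numerator = -2(-4/3) = 8/3; a_2 = (8/3)/(5) = 8/15
  n = 3: D(3) = 3(3 + 1/2) = 21/2; numerator = -2(8/15) = -16/15; a_3 = (-16/15)/(21/2) = -32/315
  n = 4: D(4) = 4(4 + 1/2) = 18; numerator = -2(-32/315) = 64/315; a_4 = (64/315)/(18) = 32/2835
  n = 5: D(5) = 5(5 + 1/2) = 55/2; numerator = -2(32/2835) = -64/2835; a_5 = (-64/2835)/(55/2) = -128/155925

r = 3/2; a_0 = 1; a_1 = -4/3; a_2 = 8/15; a_3 = -32/315; a_4 = 32/2835; a_5 = -128/155925


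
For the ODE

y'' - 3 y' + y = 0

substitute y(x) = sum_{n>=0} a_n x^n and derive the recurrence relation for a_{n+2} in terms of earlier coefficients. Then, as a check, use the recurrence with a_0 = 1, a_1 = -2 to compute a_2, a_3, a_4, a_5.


Substitute y = sum_n a_n x^n.
y''(x) has coefficient (n+2)(n+1) a_{n+2} at x^n;
-3 y'(x) has coefficient -3 (n+1) a_{n+1} at x^n;
y(x) has coefficient 1 a_n at x^n.
Matching x^n: (n+2)(n+1) a_{n+2} - 3 (n+1) a_{n+1} + 1 a_n = 0.
Thus a_{n+2} = [3 (n+1) a_{n+1} - 1 a_n] / ((n+1)(n+2)).

Check with a_0 = 1, a_1 = -2 (apply the recurrence for n = 0, 1, 2, 3): a_0 = 1, a_1 = -2, a_2 = -7/2, a_3 = -19/6, a_4 = -25/12, a_5 = -131/120.

a_(n+2) = [3 (n+1) a_(n+1) - 1 a_n] / ((n+1)(n+2)); check: a_0 = 1, a_1 = -2, a_2 = -7/2, a_3 = -19/6, a_4 = -25/12, a_5 = -131/120


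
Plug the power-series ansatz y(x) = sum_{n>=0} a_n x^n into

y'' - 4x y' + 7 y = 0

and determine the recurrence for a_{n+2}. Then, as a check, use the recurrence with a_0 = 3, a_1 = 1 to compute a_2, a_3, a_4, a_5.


Substitute y = sum_n a_n x^n.
y''(x) has coefficient (n+2)(n+1) a_{n+2} at x^n;
-4 x y'(x) has coefficient -4 n a_n at x^n (shift);
7 y(x) has coefficient 7 a_n at x^n.
Matching x^n: (n+2)(n+1) a_{n+2} + (-4n + 7) a_n = 0.
Thus a_{n+2} = (4n - 7) / ((n+1)(n+2)) * a_n.

Check with a_0 = 3, a_1 = 1 (apply the recurrence for n = 0, 1, 2, 3): a_0 = 3, a_1 = 1, a_2 = -21/2, a_3 = -1/2, a_4 = -7/8, a_5 = -1/8.

a_(n+2) = (4n - 7) / ((n+1)(n+2)) * a_n; check: a_0 = 3, a_1 = 1, a_2 = -21/2, a_3 = -1/2, a_4 = -7/8, a_5 = -1/8


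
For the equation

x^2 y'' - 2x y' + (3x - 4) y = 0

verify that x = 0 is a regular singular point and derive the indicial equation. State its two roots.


Divide by x^2 to reach normal form y'' + P_1(x) y' + P_2(x) y = 0 with P_1(x) = -2/x and P_2(x) = 3/x - 4/x^2.
x = 0 is a singular point because the y'-coefficient -2/x has a pole at x = 0 and the y-coefficient 3/x - 4/x^2 has a pole at x = 0.
It is a regular singular point because x P_1(x) = p(x) = -2 and x^2 P_2(x) = q(x) = 3x - 4 are polynomials, hence analytic at x = 0.
p(0) = -2,  q(0) = -4.
Indicial equation: r(r-1) + p(0) r + q(0) = 0, i.e. r^2 + (p(0) - 1) r + q(0) = 0, i.e. r^2 - 3 r - 4 = 0.
Discriminant: (-3)^2 - 4(-4) = 25, so r = (3 ± 5)/2.
Solving: r_1 = 4, r_2 = -1.

indicial: r^2 - 3 r - 4 = 0; roots r_1 = 4, r_2 = -1


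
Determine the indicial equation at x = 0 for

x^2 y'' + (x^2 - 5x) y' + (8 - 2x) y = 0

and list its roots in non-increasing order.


Divide by x^2 to reach normal form y'' + P_1(x) y' + P_2(x) y = 0 with P_1(x) = 1 - 5/x and P_2(x) = -2/x + 8/x^2.
x = 0 is a singular point because the y'-coefficient 1 - 5/x has a pole at x = 0 and the y-coefficient -2/x + 8/x^2 has a pole at x = 0.
It is a regular singular point because x P_1(x) = p(x) = x - 5 and x^2 P_2(x) = q(x) = 8 - 2x are polynomials, hence analytic at x = 0.
p(0) = -5,  q(0) = 8.
Indicial equation: r(r-1) + p(0) r + q(0) = 0, i.e. r^2 + (p(0) - 1) r + q(0) = 0, i.e. r^2 - 6 r + 8 = 0.
Discriminant: (-6)^2 - 4(8) = 4, so r = (6 ± 2)/2.
Solving: r_1 = 4, r_2 = 2.

indicial: r^2 - 6 r + 8 = 0; roots r_1 = 4, r_2 = 2


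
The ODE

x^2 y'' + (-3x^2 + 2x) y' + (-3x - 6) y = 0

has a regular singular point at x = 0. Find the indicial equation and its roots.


Divide by x^2 to reach normal form y'' + P_1(x) y' + P_2(x) y = 0 with P_1(x) = -3 + 2/x and P_2(x) = -3/x - 6/x^2.
x = 0 is a singular point because the y'-coefficient -3 + 2/x has a pole at x = 0 and the y-coefficient -3/x - 6/x^2 has a pole at x = 0.
It is a regular singular point because x P_1(x) = p(x) = 2 - 3x and x^2 P_2(x) = q(x) = -3x - 6 are polynomials, hence analytic at x = 0.
p(0) = 2,  q(0) = -6.
Indicial equation: r(r-1) + p(0) r + q(0) = 0, i.e. r^2 + (p(0) - 1) r + q(0) = 0, i.e. r^2 + 1 r - 6 = 0.
Discriminant: (1)^2 - 4(-6) = 25, so r = (-1 ± 5)/2.
Solving: r_1 = 2, r_2 = -3.

indicial: r^2 + 1 r - 6 = 0; roots r_1 = 2, r_2 = -3


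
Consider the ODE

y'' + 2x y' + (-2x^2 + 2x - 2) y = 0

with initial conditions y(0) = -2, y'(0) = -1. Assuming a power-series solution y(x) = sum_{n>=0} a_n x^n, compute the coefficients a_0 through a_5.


Ansatz: y(x) = sum_{n>=0} a_n x^n, so y'(x) = sum_{n>=1} n a_n x^(n-1) and y''(x) = sum_{n>=2} n(n-1) a_n x^(n-2).
Substitute into P(x) y'' + Q(x) y' + R(x) y = 0 with P(x) = 1, Q(x) = 2x, R(x) = -2x^2 + 2x - 2, and match powers of x.
Initial conditions: a_0 = -2, a_1 = -1.
Setting the coefficient of each power of x to zero and solving order by order (substituting the coefficients already found):
  x^0: 2 a_2 - 2 a_0 = 0  ->  2 a_2 = 2 a_0 = -4  ->  a_2 = -2
  x^1: 6 a_3 + 2 a_0 = 0  ->  6 a_3 = -2 a_0 = 4  ->  a_3 = 2/3
  x^2: 12 a_4 + 2 a_2 + 2 a_1 - 2 a_0 = 0  ->  12 a_4 = -2 a_2 - 2 a_1 + 2 a_0 = 2  ->  a_4 = 1/6
  x^3: 20 a_5 + 4 a_3 + 2 a_2 - 2 a_1 = 0  ->  20 a_5 = -4 a_3 - 2 a_2 + 2 a_1 = -2/3  ->  a_5 = -1/30
Truncated series: y(x) = -2 - x - 2 x^2 + (2/3) x^3 + (1/6) x^4 - (1/30) x^5 + O(x^6).

a_0 = -2; a_1 = -1; a_2 = -2; a_3 = 2/3; a_4 = 1/6; a_5 = -1/30


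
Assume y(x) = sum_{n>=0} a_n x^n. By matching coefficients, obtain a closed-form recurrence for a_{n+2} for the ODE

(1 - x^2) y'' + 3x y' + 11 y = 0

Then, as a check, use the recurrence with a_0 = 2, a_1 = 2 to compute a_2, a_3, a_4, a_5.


Substitute y = sum_n a_n x^n.
(1 - 1 x^2) y'' contributes (n+2)(n+1) a_{n+2} - n(n-1) a_n at x^n.
3 x y'(x) contributes 3 n a_n at x^n.
11 y(x) contributes 11 a_n at x^n.
Matching x^n: (n+2)(n+1) a_{n+2} + (-n(n-1) + 3 n + 11) a_n = 0.
Thus a_{n+2} = (n(n-1) - 3 n - 11) / ((n+1)(n+2)) * a_n.

Check with a_0 = 2, a_1 = 2 (apply the recurrence for n = 0, 1, 2, 3): a_0 = 2, a_1 = 2, a_2 = -11, a_3 = -14/3, a_4 = 55/4, a_5 = 49/15.

a_(n+2) = (n(n-1) - 3 n - 11) / ((n+1)(n+2)) * a_n; check: a_0 = 2, a_1 = 2, a_2 = -11, a_3 = -14/3, a_4 = 55/4, a_5 = 49/15


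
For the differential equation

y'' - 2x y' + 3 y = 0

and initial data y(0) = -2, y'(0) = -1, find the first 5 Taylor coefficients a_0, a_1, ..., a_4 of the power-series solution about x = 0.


Ansatz: y(x) = sum_{n>=0} a_n x^n, so y'(x) = sum_{n>=1} n a_n x^(n-1) and y''(x) = sum_{n>=2} n(n-1) a_n x^(n-2).
Substitute into P(x) y'' + Q(x) y' + R(x) y = 0 with P(x) = 1, Q(x) = -2x, R(x) = 3, and match powers of x.
Initial conditions: a_0 = -2, a_1 = -1.
Setting the coefficient of each power of x to zero and solving order by order (substituting the coefficients already found):
  x^0: 2 a_2 + 3 a_0 = 0  ->  2 a_2 = -3 a_0 = 6  ->  a_2 = 3
  x^1: 6 a_3 + a_1 = 0  ->  6 a_3 = -a_1 = 1  ->  a_3 = 1/6
  x^2: 12 a_4 - a_2 = 0  ->  12 a_4 = a_2 = 3  ->  a_4 = 1/4
Truncated series: y(x) = -2 - x + 3 x^2 + (1/6) x^3 + (1/4) x^4 + O(x^5).

a_0 = -2; a_1 = -1; a_2 = 3; a_3 = 1/6; a_4 = 1/4


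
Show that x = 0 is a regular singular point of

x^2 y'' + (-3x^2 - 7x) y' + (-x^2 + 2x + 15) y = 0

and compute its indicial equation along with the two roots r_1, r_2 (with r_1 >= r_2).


Divide by x^2 to reach normal form y'' + P_1(x) y' + P_2(x) y = 0 with P_1(x) = -3 - 7/x and P_2(x) = -1 + 2/x + 15/x^2.
x = 0 is a singular point because the y'-coefficient -3 - 7/x has a pole at x = 0 and the y-coefficient -1 + 2/x + 15/x^2 has a pole at x = 0.
It is a regular singular point because x P_1(x) = p(x) = -3x - 7 and x^2 P_2(x) = q(x) = -x^2 + 2x + 15 are polynomials, hence analytic at x = 0.
p(0) = -7,  q(0) = 15.
Indicial equation: r(r-1) + p(0) r + q(0) = 0, i.e. r^2 + (p(0) - 1) r + q(0) = 0, i.e. r^2 - 8 r + 15 = 0.
Discriminant: (-8)^2 - 4(15) = 4, so r = (8 ± 2)/2.
Solving: r_1 = 5, r_2 = 3.

indicial: r^2 - 8 r + 15 = 0; roots r_1 = 5, r_2 = 3


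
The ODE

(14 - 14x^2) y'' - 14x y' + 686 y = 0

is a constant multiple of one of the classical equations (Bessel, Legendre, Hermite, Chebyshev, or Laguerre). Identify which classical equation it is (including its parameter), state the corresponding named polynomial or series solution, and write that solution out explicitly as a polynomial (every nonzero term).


All three coefficients share the factor 14; dividing through by 14 gives  (1 - x^2) y'' - x y' + 49 y = 0.
This matches the Chebyshev equation (1 - x^2) y'' - x y' + n^2 y = 0 (note the -x y' term, not -2x y') with n^2 = 49, so n = 7; the polynomial solution is T_7(x).
With y = sum_k a_k x^k, matching x^k gives (k+2)(k+1) a_{k+2} = (k^2 - n^2) a_k = (k - 7)(k + 7) a_k. The right side vanishes at k = 7, so the series with the parity of 7 terminates at degree 7.
Standard normalization: leading coefficient of T_n is 2^(n-1), so a_7 = 2^6 = 64. Work downward with a_k = (k+1)(k+2) a_{k+2} / ((k - 7)(k + 7)):
  a_5 = (6)(7)(64) / ((5 - 7)(5 + 7)) = 2688/(-24) = -112
  a_3 = (4)(5)(-112) / ((3 - 7)(3 + 7)) = -2240/(-40) = 56
  a_1 = (2)(3)(56) / ((1 - 7)(1 + 7)) = 336/(-48) = -7
Hence T_7(x) = 64 x^7 - 112 x^5 + 56 x^3 - 7 x.

T_7(x); series = 64 x^7 - 112 x^5 + 56 x^3 - 7 x


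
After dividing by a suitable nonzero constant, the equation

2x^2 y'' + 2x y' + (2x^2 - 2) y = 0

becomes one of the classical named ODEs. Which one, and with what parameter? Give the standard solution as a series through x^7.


All three coefficients share the factor 2; dividing through by 2 gives  x^2 y'' + x y' + (x^2 - 1) y = 0.
This matches the Bessel equation x^2 y'' + x y' + (x^2 - nu^2) y = 0 with nu^2 = 1, so nu = 1; the solution bounded at x = 0 is J_1(x).
Frobenius at x = 0: indicial roots ±nu; for r = nu the recurrence k(k + 2nu) c_k = -c_{k-2} gives the standard series J_nu(x) = sum_{k>=0} (-1)^k / (k! (k+nu)!) (x/2)^(2k+nu). Evaluate the first 4 terms:
  k = 0: (-1)^0 / (0! * 1! * 2^1) x^1 = 1/(1*1*2) x^1 = (1/2) x^1
  k = 1: (-1)^1 / (1! * 2! * 2^3) x^3 = -1/(1*2*8) x^3 = (-1/16) x^3
  k = 2: (-1)^2 / (2! * 3! * 2^5) x^5 = 1/(2*6*32) x^5 = (1/384) x^5
  k = 3: (-1)^3 / (3! * 4! * 2^7) x^7 = -1/(6*24*128) x^7 = (-1/18432) x^7
Hence J_1(x) = -x^7/18432 + x^5/384 - x^3/16 + x/2 + ....

J_1(x); series = -x^7/18432 + x^5/384 - x^3/16 + x/2


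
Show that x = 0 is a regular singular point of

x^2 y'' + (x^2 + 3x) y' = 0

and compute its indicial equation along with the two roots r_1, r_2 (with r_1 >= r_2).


Divide by x^2 to reach normal form y'' + P_1(x) y' + P_2(x) y = 0 with P_1(x) = 1 + 3/x and P_2(x) = 0.
x = 0 is a singular point because the y'-coefficient 1 + 3/x has a pole at x = 0.
It is a regular singular point because x P_1(x) = p(x) = x + 3 and x^2 P_2(x) = q(x) = 0 are polynomials, hence analytic at x = 0.
p(0) = 3,  q(0) = 0.
Indicial equation: r(r-1) + p(0) r + q(0) = 0, i.e. r^2 + (p(0) - 1) r + q(0) = 0, i.e. r^2 + 2 r = 0.
Discriminant: (2)^2 - 4(0) = 4, so r = (-2 ± 2)/2.
Solving: r_1 = 0, r_2 = -2.

indicial: r^2 + 2 r = 0; roots r_1 = 0, r_2 = -2


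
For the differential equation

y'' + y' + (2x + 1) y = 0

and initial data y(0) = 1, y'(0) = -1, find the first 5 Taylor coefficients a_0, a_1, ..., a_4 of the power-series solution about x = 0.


Ansatz: y(x) = sum_{n>=0} a_n x^n, so y'(x) = sum_{n>=1} n a_n x^(n-1) and y''(x) = sum_{n>=2} n(n-1) a_n x^(n-2).
Substitute into P(x) y'' + Q(x) y' + R(x) y = 0 with P(x) = 1, Q(x) = 1, R(x) = 2x + 1, and match powers of x.
Initial conditions: a_0 = 1, a_1 = -1.
Setting the coefficient of each power of x to zero and solving order by order (substituting the coefficients already found):
  x^0: 2 a_2 + a_1 + a_0 = 0  ->  2 a_2 = -a_1 - a_0 = 0  ->  a_2 = 0
  x^1: 6 a_3 + 2 a_2 + a_1 + 2 a_0 = 0  ->  6 a_3 = -2 a_2 - a_1 - 2 a_0 = -1  ->  a_3 = -1/6
  x^2: 12 a_4 + 3 a_3 + a_2 + 2 a_1 = 0  ->  12 a_4 = -3 a_3 - a_2 - 2 a_1 = 5/2  ->  a_4 = 5/24
Truncated series: y(x) = 1 - x - (1/6) x^3 + (5/24) x^4 + O(x^5).

a_0 = 1; a_1 = -1; a_2 = 0; a_3 = -1/6; a_4 = 5/24


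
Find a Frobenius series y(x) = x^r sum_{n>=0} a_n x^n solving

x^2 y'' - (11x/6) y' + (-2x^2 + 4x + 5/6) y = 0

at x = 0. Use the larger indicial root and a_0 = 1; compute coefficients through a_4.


Write in Frobenius form y'' + (p(x)/x) y' + (q(x)/x^2) y = 0:
  p(x) = -11/6,  q(x) = -2x^2 + 4x + 5/6.
Indicial equation: r(r-1) + (-11/6) r + (5/6) = 0 -> roots r_1 = 5/2, r_2 = 1/3.
Take r = r_1 = 5/2. Let y(x) = x^r sum_{n>=0} a_n x^n with a_0 = 1.
Substitute y = x^r sum a_n x^n and match x^{r+n}. The recurrence is
  D(n) a_n + 4 a_{n-1} - 2 a_{n-2} = 0,  where D(n) = (r+n)(r+n-1) + (-11/6)(r+n) + (5/6).
  a_n = [-4 a_{n-1} + 2 a_{n-2}] / D(n).
Since the indicial polynomial factors as (r - r_1)(r - r_2), D(n) = (r_1 + n - r_1)(r_1 + n - r_2) = n(n + 13/6).
Evaluating step by step (a_0 = 1):
  n = 1: D(1) = 1(1 + 13/6) = 19/6; numerator = -4(1) = -4; a_1 = (-4)/(19/6) = -24/19
  n = 2: D(2) = 2(2 + 13/6) = 25/3; numerator = -4(-24/19) + 2(1) = 134/19; a_2 = (134/19)/(25/3) = 402/475
  n = 3: D(3) = 3(3 + 13/6) = 31/2; numerator = -4(402/475) + 2(-24/19) = -2808/475; a_3 = (-2808/475)/(31/2) = -5616/14725
  n = 4: D(4) = 4(4 + 13/6) = 74/3; numerator = -4(-5616/14725) + 2(402/475) = 47388/14725; a_4 = (47388/14725)/(74/3) = 71082/544825

r = 5/2; a_0 = 1; a_1 = -24/19; a_2 = 402/475; a_3 = -5616/14725; a_4 = 71082/544825


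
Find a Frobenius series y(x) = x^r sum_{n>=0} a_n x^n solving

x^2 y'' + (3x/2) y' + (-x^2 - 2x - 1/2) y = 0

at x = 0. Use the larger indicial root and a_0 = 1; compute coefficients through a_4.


Write in Frobenius form y'' + (p(x)/x) y' + (q(x)/x^2) y = 0:
  p(x) = 3/2,  q(x) = -x^2 - 2x - 1/2.
Indicial equation: r(r-1) + (3/2) r + (-1/2) = 0 -> roots r_1 = 1/2, r_2 = -1.
Take r = r_1 = 1/2. Let y(x) = x^r sum_{n>=0} a_n x^n with a_0 = 1.
Substitute y = x^r sum a_n x^n and match x^{r+n}. The recurrence is
  D(n) a_n - 2 a_{n-1} - 1 a_{n-2} = 0,  where D(n) = (r+n)(r+n-1) + (3/2)(r+n) + (-1/2).
  a_n = [2 a_{n-1} + 1 a_{n-2}] / D(n).
Since the indicial polynomial factors as (r - r_1)(r - r_2), D(n) = (r_1 + n - r_1)(r_1 + n - r_2) = n(n + 3/2).
Evaluating step by step (a_0 = 1):
  n = 1: D(1) = 1(1 + 3/2) = 5/2; numerator = 2(1) = 2; a_1 = (2)/(5/2) = 4/5
  n = 2: D(2) = 2(2 + 3/2) = 7; numerator = 2(4/5) + 1(1) = 13/5; a_2 = (13/5)/(7) = 13/35
  n = 3: D(3) = 3(3 + 3/2) = 27/2; numerator = 2(13/35) + 1(4/5) = 54/35; a_3 = (54/35)/(27/2) = 4/35
  n = 4: D(4) = 4(4 + 3/2) = 22; numerator = 2(4/35) + 1(13/35) = 3/5; a_4 = (3/5)/(22) = 3/110

r = 1/2; a_0 = 1; a_1 = 4/5; a_2 = 13/35; a_3 = 4/35; a_4 = 3/110


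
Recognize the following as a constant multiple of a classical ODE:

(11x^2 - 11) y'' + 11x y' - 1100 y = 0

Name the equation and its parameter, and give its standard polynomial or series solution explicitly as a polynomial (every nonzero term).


All three coefficients share the factor -11; dividing through by -11 gives  (1 - x^2) y'' - x y' + 100 y = 0.
This matches the Chebyshev equation (1 - x^2) y'' - x y' + n^2 y = 0 (note the -x y' term, not -2x y') with n^2 = 100, so n = 10; the polynomial solution is T_10(x).
With y = sum_k a_k x^k, matching x^k gives (k+2)(k+1) a_{k+2} = (k^2 - n^2) a_k = (k - 10)(k + 10) a_k. The right side vanishes at k = 10, so the series with the parity of 10 terminates at degree 10.
Standard normalization: leading coefficient of T_n is 2^(n-1), so a_10 = 2^9 = 512. Work downward with a_k = (k+1)(k+2) a_{k+2} / ((k - 10)(k + 10)):
  a_8 = (9)(10)(512) / ((8 - 10)(8 + 10)) = 46080/(-36) = -1280
  a_6 = (7)(8)(-1280) / ((6 - 10)(6 + 10)) = -71680/(-64) = 1120
  a_4 = (5)(6)(1120) / ((4 - 10)(4 + 10)) = 33600/(-84) = -400
  a_2 = (3)(4)(-400) / ((2 - 10)(2 + 10)) = -4800/(-96) = 50
  a_0 = (1)(2)(50) / ((0 - 10)(0 + 10)) = 100/(-100) = -1
Hence T_10(x) = 512 x^10 - 1280 x^8 + 1120 x^6 - 400 x^4 + 50 x^2 - 1.

T_10(x); series = 512 x^10 - 1280 x^8 + 1120 x^6 - 400 x^4 + 50 x^2 - 1


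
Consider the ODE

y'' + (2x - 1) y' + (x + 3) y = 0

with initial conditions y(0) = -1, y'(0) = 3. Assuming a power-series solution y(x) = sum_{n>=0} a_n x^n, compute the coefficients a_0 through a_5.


Ansatz: y(x) = sum_{n>=0} a_n x^n, so y'(x) = sum_{n>=1} n a_n x^(n-1) and y''(x) = sum_{n>=2} n(n-1) a_n x^(n-2).
Substitute into P(x) y'' + Q(x) y' + R(x) y = 0 with P(x) = 1, Q(x) = 2x - 1, R(x) = x + 3, and match powers of x.
Initial conditions: a_0 = -1, a_1 = 3.
Setting the coefficient of each power of x to zero and solving order by order (substituting the coefficients already found):
  x^0: 2 a_2 - a_1 + 3 a_0 = 0  ->  2 a_2 = a_1 - 3 a_0 = 6  ->  a_2 = 3
  x^1: 6 a_3 - 2 a_2 + 5 a_1 + a_0 = 0  ->  6 a_3 = 2 a_2 - 5 a_1 - a_0 = -8  ->  a_3 = -4/3
  x^2: 12 a_4 - 3 a_3 + 7 a_2 + a_1 = 0  ->  12 a_4 = 3 a_3 - 7 a_2 - a_1 = -28  ->  a_4 = -7/3
  x^3: 20 a_5 - 4 a_4 + 9 a_3 + a_2 = 0  ->  20 a_5 = 4 a_4 - 9 a_3 - a_2 = -1/3  ->  a_5 = -1/60
Truncated series: y(x) = -1 + 3 x + 3 x^2 - (4/3) x^3 - (7/3) x^4 - (1/60) x^5 + O(x^6).

a_0 = -1; a_1 = 3; a_2 = 3; a_3 = -4/3; a_4 = -7/3; a_5 = -1/60


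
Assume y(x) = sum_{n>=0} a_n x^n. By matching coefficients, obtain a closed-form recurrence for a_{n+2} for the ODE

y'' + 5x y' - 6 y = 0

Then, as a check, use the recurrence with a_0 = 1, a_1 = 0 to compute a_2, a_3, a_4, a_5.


Substitute y = sum_n a_n x^n.
y''(x) has coefficient (n+2)(n+1) a_{n+2} at x^n;
5 x y'(x) has coefficient 5 n a_n at x^n (shift);
-6 y(x) has coefficient -6 a_n at x^n.
Matching x^n: (n+2)(n+1) a_{n+2} + (5n - 6) a_n = 0.
Thus a_{n+2} = (-5n + 6) / ((n+1)(n+2)) * a_n.

Check with a_0 = 1, a_1 = 0 (apply the recurrence for n = 0, 1, 2, 3): a_0 = 1, a_1 = 0, a_2 = 3, a_3 = 0, a_4 = -1, a_5 = 0.

a_(n+2) = (-5n + 6) / ((n+1)(n+2)) * a_n; check: a_0 = 1, a_1 = 0, a_2 = 3, a_3 = 0, a_4 = -1, a_5 = 0


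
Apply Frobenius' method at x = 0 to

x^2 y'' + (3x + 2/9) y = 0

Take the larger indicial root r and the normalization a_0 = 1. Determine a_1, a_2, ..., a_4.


Write in Frobenius form y'' + (p(x)/x) y' + (q(x)/x^2) y = 0:
  p(x) = 0,  q(x) = 3x + 2/9.
Indicial equation: r(r-1) + (0) r + (2/9) = 0 -> roots r_1 = 2/3, r_2 = 1/3.
Take r = r_1 = 2/3. Let y(x) = x^r sum_{n>=0} a_n x^n with a_0 = 1.
Substitute y = x^r sum a_n x^n and match x^{r+n}. The recurrence is
  D(n) a_n + 3 a_{n-1} = 0,  where D(n) = (r+n)(r+n-1) + (0)(r+n) + (2/9).
  a_n = -3 / D(n) * a_{n-1}.
Since the indicial polynomial factors as (r - r_1)(r - r_2), D(n) = (r_1 + n - r_1)(r_1 + n - r_2) = n(n + 1/3).
Evaluating step by step (a_0 = 1):
  n = 1: D(1) = 1(1 + 1/3) = 4/3; numerator = -3(1) = -3; a_1 = (-3)/(4/3) = -9/4
  n = 2: D(2) = 2(2 + 1/3) = 14/3; numerator = -3(-9/4) = 27/4; a_2 = (27/4)/(14/3) = 81/56
  n = 3: D(3) = 3(3 + 1/3) = 10; numerator = -3(81/56) = -243/56; a_3 = (-243/56)/(10) = -243/560
  n = 4: D(4) = 4(4 + 1/3) = 52/3; numerator = -3(-243/560) = 729/560; a_4 = (729/560)/(52/3) = 2187/29120

r = 2/3; a_0 = 1; a_1 = -9/4; a_2 = 81/56; a_3 = -243/560; a_4 = 2187/29120
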